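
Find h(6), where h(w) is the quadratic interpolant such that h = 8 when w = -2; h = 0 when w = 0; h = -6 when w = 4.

Evaluate each Lagrange basis at w = 6:
L_0(6) = (6)·(2)/[(-2)·(-6)] = 1
L_1(6) = (8)·(2)/[(2)·(-4)] = -2
L_2(6) = (8)·(6)/[(6)·(4)] = 2
Sum: 8·(1) + 0 + (-6)·(2) = -4

-4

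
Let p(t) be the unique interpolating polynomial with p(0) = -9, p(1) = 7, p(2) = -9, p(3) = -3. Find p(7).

L_0(7) = (6)·(5)·(4)/[(-1)·(-2)·(-3)] = -20
L_1(7) = (7)·(5)·(4)/[(1)·(-1)·(-2)] = 70
L_2(7) = (7)·(6)·(4)/[(2)·(1)·(-1)] = -84
L_3(7) = (7)·(6)·(5)/[(3)·(2)·(1)] = 35
Sum: (-9)·(-20) + 7·(70) + (-9)·(-84) + (-3)·(35) = 1321

1321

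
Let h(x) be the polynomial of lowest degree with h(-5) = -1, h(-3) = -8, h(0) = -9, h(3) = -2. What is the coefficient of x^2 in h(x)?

Build the Lagrange basis polynomials:
L_0(x) = (x + 3)x(x - 3) / [-80] = -(1/80)x^3 + (9/80)x
L_1(x) = (x + 5)x(x - 3) / [36] = (1/36)x^3 + (1/18)x^2 - (5/12)x
L_2(x) = (x + 5)(x + 3)(x - 3) / [-45] = -(1/45)x^3 - (1/9)x^2 + (1/5)x + 1
L_3(x) = (x + 5)(x + 3)x / [144] = (1/144)x^3 + (1/18)x^2 + (5/48)x
h(x) = (-1)·L_0 + (-8)·L_1 + (-9)·L_2 + (-2)·L_3
Only the coefficient of x^2 is needed; take it from each L_i and combine:
(-1)·(0) + (-8)·(1/18) + (-9)·(-1/9) + (-2)·(1/18) = 4/9

4/9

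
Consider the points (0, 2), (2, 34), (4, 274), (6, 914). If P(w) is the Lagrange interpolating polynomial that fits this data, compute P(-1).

4

Evaluate each Lagrange basis at w = -1:
L_0(-1) = (-3)·(-5)·(-7)/[(-2)·(-4)·(-6)] = 35/16
L_1(-1) = (-1)·(-5)·(-7)/[(2)·(-2)·(-4)] = -35/16
L_2(-1) = (-1)·(-3)·(-7)/[(4)·(2)·(-2)] = 21/16
L_3(-1) = (-1)·(-3)·(-5)/[(6)·(4)·(2)] = -5/16
Sum: 2·(35/16) + 34·(-35/16) + 274·(21/16) + 914·(-5/16) = 4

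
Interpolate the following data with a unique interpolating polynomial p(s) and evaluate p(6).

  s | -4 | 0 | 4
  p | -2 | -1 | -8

-29/2

Evaluate each Lagrange basis at s = 6:
L_0(6) = (6)·(2)/[(-4)·(-8)] = 3/8
L_1(6) = (10)·(2)/[(4)·(-4)] = -5/4
L_2(6) = (10)·(6)/[(8)·(4)] = 15/8
Sum: (-2)·(3/8) + (-1)·(-5/4) + (-8)·(15/8) = -29/2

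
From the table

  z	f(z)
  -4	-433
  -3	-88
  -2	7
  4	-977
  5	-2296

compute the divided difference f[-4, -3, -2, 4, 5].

f[-4,-3] = (-88 - (-433)) / (-3 - (-4)) = 345
f[-3,-2] = (7 - (-88)) / (-2 - (-3)) = 95
f[-2,4] = (-977 - 7) / (4 - (-2)) = -164
f[4,5] = (-2296 - (-977)) / (5 - 4) = -1319
f[-4,-3,-2] = (95 - 345) / (-2 - (-4)) = -125
f[-3,-2,4] = (-164 - 95) / (4 - (-3)) = -37
f[-2,4,5] = (-1319 - (-164)) / (5 - (-2)) = -165
f[-4,-3,-2,4] = (-37 - (-125)) / (4 - (-4)) = 11
f[-3,-2,4,5] = (-165 - (-37)) / (5 - (-3)) = -16
f[-4,-3,-2,4,5] = (-16 - 11) / (5 - (-4)) = -3

-3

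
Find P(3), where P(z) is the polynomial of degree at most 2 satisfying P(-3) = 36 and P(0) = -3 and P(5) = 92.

Using Newton's divided-difference form:
P[-3,0] = (-3 - 36) / (0 - (-3)) = -13
P[0,5] = (92 - (-3)) / (5 - 0) = 19
P[-3,0,5] = (19 - (-13)) / (5 - (-3)) = 4
P(3) = 36 + (-13)·(6) + 4·(6)·(3) = 30

30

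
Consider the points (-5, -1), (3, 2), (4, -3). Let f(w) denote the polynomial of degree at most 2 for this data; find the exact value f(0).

Using Newton's divided-difference form:
f[-5,3] = (2 - (-1)) / (3 - (-5)) = 3/8
f[3,4] = (-3 - 2) / (4 - 3) = -5
f[-5,3,4] = (-5 - 3/8) / (4 - (-5)) = -43/72
f(0) = -1 + (3/8)·(5) + (-43/72)·(5)·(-3) = 59/6

59/6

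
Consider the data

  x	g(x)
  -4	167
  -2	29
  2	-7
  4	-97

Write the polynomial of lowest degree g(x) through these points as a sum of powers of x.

g(x) = -2x^3 + 2x^2 - x + 3

Build the Lagrange basis polynomials:
L_0(x) = (x + 2)(x - 2)(x - 4) / [-96] = -(1/96)x^3 + (1/24)x^2 + (1/24)x - 1/6
L_1(x) = (x + 4)(x - 2)(x - 4) / [48] = (1/48)x^3 - (1/24)x^2 - (1/3)x + 2/3
L_2(x) = (x + 4)(x + 2)(x - 4) / [-48] = -(1/48)x^3 - (1/24)x^2 + (1/3)x + 2/3
L_3(x) = (x + 4)(x + 2)(x - 2) / [96] = (1/96)x^3 + (1/24)x^2 - (1/24)x - 1/6
g(x) = 167·L_0 + 29·L_1 + (-7)·L_2 + (-97)·L_3
  167·L_0(x) = -(167/96)x^3 + (167/24)x^2 + (167/24)x - 167/6
  29·L_1(x) = (29/48)x^3 - (29/24)x^2 - (29/3)x + 58/3
  (-7)·L_2(x) = (7/48)x^3 + (7/24)x^2 - (7/3)x - 14/3
  (-97)·L_3(x) = -(97/96)x^3 - (97/24)x^2 + (97/24)x + 97/6
Adding term by term: -2x^3 + 2x^2 - x + 3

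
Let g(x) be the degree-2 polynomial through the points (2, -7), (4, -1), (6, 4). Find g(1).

-83/8

L_0(1) = (-3)·(-5)/[(-2)·(-4)] = 15/8
L_1(1) = (-1)·(-5)/[(2)·(-2)] = -5/4
L_2(1) = (-1)·(-3)/[(4)·(2)] = 3/8
Sum: (-7)·(15/8) + (-1)·(-5/4) + 4·(3/8) = -83/8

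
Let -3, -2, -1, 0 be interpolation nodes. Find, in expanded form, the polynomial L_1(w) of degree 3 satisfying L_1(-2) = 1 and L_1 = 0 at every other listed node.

L_1(w) = (w + 3)(w + 1)w / [(1)·(-1)·(-2)]
       = (w^3 + 4w^2 + 3w) / (2)

L_1(w) = (1/2)w^3 + 2w^2 + (3/2)w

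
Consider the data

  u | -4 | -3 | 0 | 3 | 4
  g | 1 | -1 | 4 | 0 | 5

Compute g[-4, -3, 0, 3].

g[-4,-3] = (-1 - 1) / (-3 - (-4)) = -2
g[-3,0] = (4 - (-1)) / (0 - (-3)) = 5/3
g[0,3] = (0 - 4) / (3 - 0) = -4/3
g[-4,-3,0] = (5/3 - (-2)) / (0 - (-4)) = 11/12
g[-3,0,3] = (-4/3 - 5/3) / (3 - (-3)) = -1/2
g[-4,-3,0,3] = (-1/2 - 11/12) / (3 - (-4)) = -17/84

-17/84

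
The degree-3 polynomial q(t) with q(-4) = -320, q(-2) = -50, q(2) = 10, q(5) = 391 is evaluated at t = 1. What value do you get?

Evaluate each Lagrange basis at t = 1:
L_0(1) = (3)·(-1)·(-4)/[(-2)·(-6)·(-9)] = -1/9
L_1(1) = (5)·(-1)·(-4)/[(2)·(-4)·(-7)] = 5/14
L_2(1) = (5)·(3)·(-4)/[(6)·(4)·(-3)] = 5/6
L_3(1) = (5)·(3)·(-1)/[(9)·(7)·(3)] = -5/63
Sum: (-320)·(-1/9) + (-50)·(5/14) + 10·(5/6) + 391·(-5/63) = -5

-5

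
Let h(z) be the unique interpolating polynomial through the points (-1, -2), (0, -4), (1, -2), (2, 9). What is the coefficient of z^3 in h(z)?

5/6

L_0(z) = z(z - 1)(z - 2) / [-6] = -(1/6)z^3 + (1/2)z^2 - (1/3)z
L_1(z) = (z + 1)(z - 1)(z - 2) / [2] = (1/2)z^3 - z^2 - (1/2)z + 1
L_2(z) = (z + 1)z(z - 2) / [-2] = -(1/2)z^3 + (1/2)z^2 + z
L_3(z) = (z + 1)z(z - 1) / [6] = (1/6)z^3 - (1/6)z
h(z) = (-2)·L_0 + (-4)·L_1 + (-2)·L_2 + 9·L_3
Only the coefficient of z^3 is needed; take it from each L_i and combine:
(-2)·(-1/6) + (-4)·(1/2) + (-2)·(-1/2) + 9·(1/6) = 5/6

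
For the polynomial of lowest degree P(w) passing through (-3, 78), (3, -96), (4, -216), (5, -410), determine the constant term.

L_0(w) = (w - 3)(w - 4)(w - 5) / [-336] = -(1/336)w^3 + (1/28)w^2 - (47/336)w + 5/28
L_1(w) = (w + 3)(w - 4)(w - 5) / [12] = (1/12)w^3 - (1/2)w^2 - (7/12)w + 5
L_2(w) = (w + 3)(w - 3)(w - 5) / [-7] = -(1/7)w^3 + (5/7)w^2 + (9/7)w - 45/7
L_3(w) = (w + 3)(w - 3)(w - 4) / [16] = (1/16)w^3 - (1/4)w^2 - (9/16)w + 9/4
P(w) = 78·L_0 + (-96)·L_1 + (-216)·L_2 + (-410)·L_3
Only the constant term is needed; take it from each L_i and combine:
78·(5/28) + (-96)·(5) + (-216)·(-45/7) + (-410)·(9/4) = 0

0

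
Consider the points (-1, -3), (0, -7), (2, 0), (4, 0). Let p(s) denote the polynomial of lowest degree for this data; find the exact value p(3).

L_0(3) = (3)·(1)·(-1)/[(-1)·(-3)·(-5)] = 1/5
L_1(3) = (4)·(1)·(-1)/[(1)·(-2)·(-4)] = -1/2
L_2(3) = (4)·(3)·(-1)/[(3)·(2)·(-2)] = 1
L_3(3) = (4)·(3)·(1)/[(5)·(4)·(2)] = 3/10
Sum: (-3)·(1/5) + (-7)·(-1/2) + 0 + 0 = 29/10

29/10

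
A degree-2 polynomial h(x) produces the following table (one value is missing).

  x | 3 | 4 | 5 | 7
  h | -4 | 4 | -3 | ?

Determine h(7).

-62

The 3 known values determine h uniquely (degree ≤ 2).
Evaluate each Lagrange basis at x = 7:
L_0(7) = (3)·(2)/[(-1)·(-2)] = 3
L_1(7) = (4)·(2)/[(1)·(-1)] = -8
L_2(7) = (4)·(3)/[(2)·(1)] = 6
Sum: (-4)·(3) + 4·(-8) + (-3)·(6) = -62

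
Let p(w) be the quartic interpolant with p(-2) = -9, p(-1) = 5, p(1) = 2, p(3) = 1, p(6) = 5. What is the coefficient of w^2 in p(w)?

L_0(w) = (w + 1)(w - 1)(w - 3)(w - 6) / [120] = (1/120)w^4 - (3/40)w^3 + (17/120)w^2 + (3/40)w - 3/20
L_1(w) = (w + 2)(w - 1)(w - 3)(w - 6) / [-56] = -(1/56)w^4 + (1/7)w^3 - (1/8)w^2 - (9/14)w + 9/14
L_2(w) = (w + 2)(w + 1)(w - 3)(w - 6) / [60] = (1/60)w^4 - (1/10)w^3 - (7/60)w^2 + (3/5)w + 3/5
L_3(w) = (w + 2)(w + 1)(w - 1)(w - 6) / [-120] = -(1/120)w^4 + (1/30)w^3 + (13/120)w^2 - (1/30)w - 1/10
L_4(w) = (w + 2)(w + 1)(w - 1)(w - 3) / [840] = (1/840)w^4 - (1/840)w^3 - (1/120)w^2 + (1/840)w + 1/140
p(w) = (-9)·L_0 + 5·L_1 + 2·L_2 + 1·L_3 + 5·L_4
Only the coefficient of w^2 is needed; take it from each L_i and combine:
(-9)·(17/120) + 5·(-1/8) + 2·(-7/60) + 1·(13/120) + 5·(-1/120) = -31/15

-31/15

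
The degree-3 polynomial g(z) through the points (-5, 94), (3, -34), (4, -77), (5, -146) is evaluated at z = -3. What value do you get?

14

Evaluate each Lagrange basis at z = -3:
L_0(-3) = (-6)·(-7)·(-8)/[(-8)·(-9)·(-10)] = 7/15
L_1(-3) = (2)·(-7)·(-8)/[(8)·(-1)·(-2)] = 7
L_2(-3) = (2)·(-6)·(-8)/[(9)·(1)·(-1)] = -32/3
L_3(-3) = (2)·(-6)·(-7)/[(10)·(2)·(1)] = 21/5
Sum: 94·(7/15) + (-34)·(7) + (-77)·(-32/3) + (-146)·(21/5) = 14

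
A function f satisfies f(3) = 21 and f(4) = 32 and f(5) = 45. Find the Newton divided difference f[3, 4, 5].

f[3,4] = (32 - 21) / (4 - 3) = 11
f[4,5] = (45 - 32) / (5 - 4) = 13
f[3,4,5] = (13 - 11) / (5 - 3) = 1

1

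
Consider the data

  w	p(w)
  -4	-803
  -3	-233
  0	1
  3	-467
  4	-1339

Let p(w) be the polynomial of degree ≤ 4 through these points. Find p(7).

Evaluate each Lagrange basis at w = 7:
L_0(7) = (10)·(7)·(4)·(3)/[(-1)·(-4)·(-7)·(-8)] = 15/4
L_1(7) = (11)·(7)·(4)·(3)/[(1)·(-3)·(-6)·(-7)] = -22/3
L_2(7) = (11)·(10)·(4)·(3)/[(4)·(3)·(-3)·(-4)] = 55/6
L_3(7) = (11)·(10)·(7)·(3)/[(7)·(6)·(3)·(-1)] = -55/3
L_4(7) = (11)·(10)·(7)·(4)/[(8)·(7)·(4)·(1)] = 55/4
Sum: (-803)·(15/4) + (-233)·(-22/3) + 1·(55/6) + (-467)·(-55/3) + (-1339)·(55/4) = -11143

-11143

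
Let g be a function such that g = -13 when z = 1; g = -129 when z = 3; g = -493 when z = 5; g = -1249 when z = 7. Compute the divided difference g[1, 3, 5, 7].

-3

g[1,3] = (-129 - (-13)) / (3 - 1) = -58
g[3,5] = (-493 - (-129)) / (5 - 3) = -182
g[5,7] = (-1249 - (-493)) / (7 - 5) = -378
g[1,3,5] = (-182 - (-58)) / (5 - 1) = -31
g[3,5,7] = (-378 - (-182)) / (7 - 3) = -49
g[1,3,5,7] = (-49 - (-31)) / (7 - 1) = -3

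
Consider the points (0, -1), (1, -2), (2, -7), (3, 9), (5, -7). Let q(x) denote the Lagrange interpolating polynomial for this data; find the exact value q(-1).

-356/5

Evaluate each Lagrange basis at x = -1:
L_0(-1) = (-2)·(-3)·(-4)·(-6)/[(-1)·(-2)·(-3)·(-5)] = 24/5
L_1(-1) = (-1)·(-3)·(-4)·(-6)/[(1)·(-1)·(-2)·(-4)] = -9
L_2(-1) = (-1)·(-2)·(-4)·(-6)/[(2)·(1)·(-1)·(-3)] = 8
L_3(-1) = (-1)·(-2)·(-3)·(-6)/[(3)·(2)·(1)·(-2)] = -3
L_4(-1) = (-1)·(-2)·(-3)·(-4)/[(5)·(4)·(3)·(2)] = 1/5
Sum: (-1)·(24/5) + (-2)·(-9) + (-7)·(8) + 9·(-3) + (-7)·(1/5) = -356/5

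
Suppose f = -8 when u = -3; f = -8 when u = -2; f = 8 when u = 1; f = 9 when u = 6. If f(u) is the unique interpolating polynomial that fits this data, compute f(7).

L_0(7) = (9)·(6)·(1)/[(-1)·(-4)·(-9)] = -3/2
L_1(7) = (10)·(6)·(1)/[(1)·(-3)·(-8)] = 5/2
L_2(7) = (10)·(9)·(1)/[(4)·(3)·(-5)] = -3/2
L_3(7) = (10)·(9)·(6)/[(9)·(8)·(5)] = 3/2
Sum: (-8)·(-3/2) + (-8)·(5/2) + 8·(-3/2) + 9·(3/2) = -13/2

-13/2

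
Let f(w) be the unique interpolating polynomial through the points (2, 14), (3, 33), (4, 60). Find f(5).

95

L_0(5) = (2)·(1)/[(-1)·(-2)] = 1
L_1(5) = (3)·(1)/[(1)·(-1)] = -3
L_2(5) = (3)·(2)/[(2)·(1)] = 3
Sum: 14·(1) + 33·(-3) + 60·(3) = 95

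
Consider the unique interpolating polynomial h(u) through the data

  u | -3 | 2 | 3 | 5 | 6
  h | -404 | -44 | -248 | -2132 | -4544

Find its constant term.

Build the Lagrange basis polynomials:
L_0(u) = (u - 2)(u - 3)(u - 5)(u - 6) / [2160] = (1/2160)u^4 - (1/135)u^3 + (91/2160)u^2 - (1/10)u + 1/12
L_1(u) = (u + 3)(u - 3)(u - 5)(u - 6) / [-60] = -(1/60)u^4 + (11/60)u^3 - (7/20)u^2 - (33/20)u + 9/2
L_2(u) = (u + 3)(u - 2)(u - 5)(u - 6) / [36] = (1/36)u^4 - (5/18)u^3 + (13/36)u^2 + (8/3)u - 5
L_3(u) = (u + 3)(u - 2)(u - 3)(u - 6) / [-48] = -(1/48)u^4 + (1/6)u^3 - (1/16)u^2 - (3/2)u + 9/4
L_4(u) = (u + 3)(u - 2)(u - 3)(u - 5) / [108] = (1/108)u^4 - (7/108)u^3 + (1/108)u^2 + (7/12)u - 5/6
h(u) = (-404)·L_0 + (-44)·L_1 + (-248)·L_2 + (-2132)·L_3 + (-4544)·L_4
Only the constant term is needed; take it from each L_i and combine:
(-404)·(1/12) + (-44)·(9/2) + (-248)·(-5) + (-2132)·(9/4) + (-4544)·(-5/6) = -2

-2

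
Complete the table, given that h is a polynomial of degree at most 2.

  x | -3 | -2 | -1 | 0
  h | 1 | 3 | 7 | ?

The 3 known values determine h uniquely (degree ≤ 2).
Evaluate each Lagrange basis at x = 0:
L_0(0) = (2)·(1)/[(-1)·(-2)] = 1
L_1(0) = (3)·(1)/[(1)·(-1)] = -3
L_2(0) = (3)·(2)/[(2)·(1)] = 3
Sum: 1·(1) + 3·(-3) + 7·(3) = 13

13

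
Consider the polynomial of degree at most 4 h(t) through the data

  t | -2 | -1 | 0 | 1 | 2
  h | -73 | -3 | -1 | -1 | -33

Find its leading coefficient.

-4

Build the Lagrange basis polynomials:
L_0(t) = (t + 1)t(t - 1)(t - 2) / [24] = (1/24)t^4 - (1/12)t^3 - (1/24)t^2 + (1/12)t
L_1(t) = (t + 2)t(t - 1)(t - 2) / [-6] = -(1/6)t^4 + (1/6)t^3 + (2/3)t^2 - (2/3)t
L_2(t) = (t + 2)(t + 1)(t - 1)(t - 2) / [4] = (1/4)t^4 - (5/4)t^2 + 1
L_3(t) = (t + 2)(t + 1)t(t - 2) / [-6] = -(1/6)t^4 - (1/6)t^3 + (2/3)t^2 + (2/3)t
L_4(t) = (t + 2)(t + 1)t(t - 1) / [24] = (1/24)t^4 + (1/12)t^3 - (1/24)t^2 - (1/12)t
h(t) = (-73)·L_0 + (-3)·L_1 + (-1)·L_2 + (-1)·L_3 + (-33)·L_4
Only the coefficient of t^4 is needed; take it from each L_i and combine:
(-73)·(1/24) + (-3)·(-1/6) + (-1)·(1/4) + (-1)·(-1/6) + (-33)·(1/24) = -4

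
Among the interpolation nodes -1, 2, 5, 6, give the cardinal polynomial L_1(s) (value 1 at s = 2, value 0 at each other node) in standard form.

L_1(s) = (1/36)s^3 - (5/18)s^2 + (19/36)s + 5/6

L_1(s) = (s + 1)(s - 5)(s - 6) / [(3)·(-3)·(-4)]
       = (s^3 - 10s^2 + 19s + 30) / (36)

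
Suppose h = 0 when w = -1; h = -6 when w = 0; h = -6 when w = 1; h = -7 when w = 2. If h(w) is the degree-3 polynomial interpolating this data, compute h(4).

-40

L_0(4) = (4)·(3)·(2)/[(-1)·(-2)·(-3)] = -4
L_1(4) = (5)·(3)·(2)/[(1)·(-1)·(-2)] = 15
L_2(4) = (5)·(4)·(2)/[(2)·(1)·(-1)] = -20
L_3(4) = (5)·(4)·(3)/[(3)·(2)·(1)] = 10
Sum: 0 + (-6)·(15) + (-6)·(-20) + (-7)·(10) = -40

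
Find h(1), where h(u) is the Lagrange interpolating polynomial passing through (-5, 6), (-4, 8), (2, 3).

Evaluate each Lagrange basis at u = 1:
L_0(1) = (5)·(-1)/[(-1)·(-7)] = -5/7
L_1(1) = (6)·(-1)/[(1)·(-6)] = 1
L_2(1) = (6)·(5)/[(7)·(6)] = 5/7
Sum: 6·(-5/7) + 8·(1) + 3·(5/7) = 41/7

41/7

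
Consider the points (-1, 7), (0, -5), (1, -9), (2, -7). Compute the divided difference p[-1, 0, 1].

p[-1,0] = (-5 - 7) / (0 - (-1)) = -12
p[0,1] = (-9 - (-5)) / (1 - 0) = -4
p[-1,0,1] = (-4 - (-12)) / (1 - (-1)) = 4

4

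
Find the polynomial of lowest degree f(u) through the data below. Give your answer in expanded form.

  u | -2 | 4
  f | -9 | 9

Build the Lagrange basis polynomials:
L_0(u) = (u - 4) / [-6] = -(1/6)u + 2/3
L_1(u) = (u + 2) / [6] = (1/6)u + 1/3
f(u) = (-9)·L_0 + 9·L_1
  (-9)·L_0(u) = (3/2)u - 6
  9·L_1(u) = (3/2)u + 3
Adding term by term: 3u - 3

f(u) = 3u - 3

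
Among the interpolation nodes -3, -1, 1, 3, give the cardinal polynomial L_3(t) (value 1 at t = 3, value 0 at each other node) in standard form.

L_3(t) = (t + 3)(t + 1)(t - 1) / [(6)·(4)·(2)]
       = (t^3 + 3t^2 - t - 3) / (48)

L_3(t) = (1/48)t^3 + (1/16)t^2 - (1/48)t - 1/16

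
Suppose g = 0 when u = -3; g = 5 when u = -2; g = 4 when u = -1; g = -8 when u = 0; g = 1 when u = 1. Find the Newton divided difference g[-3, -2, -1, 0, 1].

g[-3,-2] = (5 - 0) / (-2 - (-3)) = 5
g[-2,-1] = (4 - 5) / (-1 - (-2)) = -1
g[-1,0] = (-8 - 4) / (0 - (-1)) = -12
g[0,1] = (1 - (-8)) / (1 - 0) = 9
g[-3,-2,-1] = (-1 - 5) / (-1 - (-3)) = -3
g[-2,-1,0] = (-12 - (-1)) / (0 - (-2)) = -11/2
g[-1,0,1] = (9 - (-12)) / (1 - (-1)) = 21/2
g[-3,-2,-1,0] = (-11/2 - (-3)) / (0 - (-3)) = -5/6
g[-2,-1,0,1] = (21/2 - (-11/2)) / (1 - (-2)) = 16/3
g[-3,-2,-1,0,1] = (16/3 - (-5/6)) / (1 - (-3)) = 37/24

37/24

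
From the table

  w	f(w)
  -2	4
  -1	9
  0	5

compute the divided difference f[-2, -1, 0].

-9/2

f[-2,-1] = (9 - 4) / (-1 - (-2)) = 5
f[-1,0] = (5 - 9) / (0 - (-1)) = -4
f[-2,-1,0] = (-4 - 5) / (0 - (-2)) = -9/2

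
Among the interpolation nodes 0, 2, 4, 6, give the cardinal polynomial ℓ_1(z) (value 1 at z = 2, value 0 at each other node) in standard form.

ℓ_1(z) = (1/16)z^3 - (5/8)z^2 + (3/2)z

ℓ_1(z) = z(z - 4)(z - 6) / [(2)·(-2)·(-4)]
       = (z^3 - 10z^2 + 24z) / (16)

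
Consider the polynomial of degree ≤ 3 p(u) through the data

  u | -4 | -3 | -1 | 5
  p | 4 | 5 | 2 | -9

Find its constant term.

-17/18

L_0(u) = (u + 3)(u + 1)(u - 5) / [-27] = -(1/27)u^3 + (1/27)u^2 + (17/27)u + 5/9
L_1(u) = (u + 4)(u + 1)(u - 5) / [16] = (1/16)u^3 - (21/16)u - 5/4
L_2(u) = (u + 4)(u + 3)(u - 5) / [-36] = -(1/36)u^3 - (1/18)u^2 + (23/36)u + 5/3
L_3(u) = (u + 4)(u + 3)(u + 1) / [432] = (1/432)u^3 + (1/54)u^2 + (19/432)u + 1/36
p(u) = 4·L_0 + 5·L_1 + 2·L_2 + (-9)·L_3
Only the constant term is needed; take it from each L_i and combine:
4·(5/9) + 5·(-5/4) + 2·(5/3) + (-9)·(1/36) = -17/18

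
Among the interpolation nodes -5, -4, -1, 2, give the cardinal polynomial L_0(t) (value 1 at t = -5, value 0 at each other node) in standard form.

L_0(t) = (t + 4)(t + 1)(t - 2) / [(-1)·(-4)·(-7)]
       = (t^3 + 3t^2 - 6t - 8) / (-28)

L_0(t) = -(1/28)t^3 - (3/28)t^2 + (3/14)t + 2/7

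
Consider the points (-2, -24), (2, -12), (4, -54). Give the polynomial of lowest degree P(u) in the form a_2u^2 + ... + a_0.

Build the Lagrange basis polynomials:
L_0(u) = (u - 2)(u - 4) / [24] = (1/24)u^2 - (1/4)u + 1/3
L_1(u) = (u + 2)(u - 4) / [-8] = -(1/8)u^2 + (1/4)u + 1
L_2(u) = (u + 2)(u - 2) / [12] = (1/12)u^2 - 1/3
P(u) = (-24)·L_0 + (-12)·L_1 + (-54)·L_2
  (-24)·L_0(u) = -u^2 + 6u - 8
  (-12)·L_1(u) = (3/2)u^2 - 3u - 12
  (-54)·L_2(u) = -(9/2)u^2 + 18
Adding term by term: -4u^2 + 3u - 2

P(u) = -4u^2 + 3u - 2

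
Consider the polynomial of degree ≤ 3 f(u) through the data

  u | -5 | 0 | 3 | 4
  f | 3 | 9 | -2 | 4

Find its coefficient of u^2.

Build the Lagrange basis polynomials:
L_0(u) = u(u - 3)(u - 4) / [-360] = -(1/360)u^3 + (7/360)u^2 - (1/30)u
L_1(u) = (u + 5)(u - 3)(u - 4) / [60] = (1/60)u^3 - (1/30)u^2 - (23/60)u + 1
L_2(u) = (u + 5)u(u - 4) / [-24] = -(1/24)u^3 - (1/24)u^2 + (5/6)u
L_3(u) = (u + 5)u(u - 3) / [36] = (1/36)u^3 + (1/18)u^2 - (5/12)u
f(u) = 3·L_0 + 9·L_1 + (-2)·L_2 + 4·L_3
Only the coefficient of u^2 is needed; take it from each L_i and combine:
3·(7/360) + 9·(-1/30) + (-2)·(-1/24) + 4·(1/18) = 23/360

23/360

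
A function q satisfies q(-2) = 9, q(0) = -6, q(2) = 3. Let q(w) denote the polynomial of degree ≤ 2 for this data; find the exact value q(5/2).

9

Evaluate each Lagrange basis at w = 5/2:
L_0(5/2) = (5/2)·(1/2)/[(-2)·(-4)] = 5/32
L_1(5/2) = (9/2)·(1/2)/[(2)·(-2)] = -9/16
L_2(5/2) = (9/2)·(5/2)/[(4)·(2)] = 45/32
Sum: 9·(5/32) + (-6)·(-9/16) + 3·(45/32) = 9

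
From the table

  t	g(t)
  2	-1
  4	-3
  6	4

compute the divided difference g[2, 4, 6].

g[2,4] = (-3 - (-1)) / (4 - 2) = -1
g[4,6] = (4 - (-3)) / (6 - 4) = 7/2
g[2,4,6] = (7/2 - (-1)) / (6 - 2) = 9/8

9/8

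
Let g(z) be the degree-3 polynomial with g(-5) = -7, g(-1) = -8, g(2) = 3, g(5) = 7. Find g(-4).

L_0(-4) = (-3)·(-6)·(-9)/[(-4)·(-7)·(-10)] = 81/140
L_1(-4) = (1)·(-6)·(-9)/[(4)·(-3)·(-6)] = 3/4
L_2(-4) = (1)·(-3)·(-9)/[(7)·(3)·(-3)] = -3/7
L_3(-4) = (1)·(-3)·(-6)/[(10)·(6)·(3)] = 1/10
Sum: (-7)·(81/140) + (-8)·(3/4) + 3·(-3/7) + 7·(1/10) = -1489/140

-1489/140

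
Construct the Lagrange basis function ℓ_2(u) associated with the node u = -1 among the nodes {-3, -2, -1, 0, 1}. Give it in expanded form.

ℓ_2(u) = (u + 3)(u + 2)u(u - 1) / [(2)·(1)·(-1)·(-2)]
       = (u^4 + 4u^3 + u^2 - 6u) / (4)

ℓ_2(u) = (1/4)u^4 + u^3 + (1/4)u^2 - (3/2)u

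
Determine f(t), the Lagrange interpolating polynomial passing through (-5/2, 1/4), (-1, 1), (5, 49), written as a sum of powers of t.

Build the Lagrange basis polynomials:
L_0(t) = (t + 1)(t - 5) / [45/4] = (4/45)t^2 - (16/45)t - 4/9
L_1(t) = (t + 5/2)(t - 5) / [-9] = -(1/9)t^2 + (5/18)t + 25/18
L_2(t) = (t + 5/2)(t + 1) / [45] = (1/45)t^2 + (7/90)t + 1/18
f(t) = (1/4)·L_0 + 1·L_1 + 49·L_2
  (1/4)·L_0(t) = (1/45)t^2 - (4/45)t - 1/9
  1·L_1(t) = -(1/9)t^2 + (5/18)t + 25/18
  49·L_2(t) = (49/45)t^2 + (343/90)t + 49/18
Adding term by term: t^2 + 4t + 4

f(t) = t^2 + 4t + 4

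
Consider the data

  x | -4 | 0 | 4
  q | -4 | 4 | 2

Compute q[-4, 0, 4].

q[-4,0] = (4 - (-4)) / (0 - (-4)) = 2
q[0,4] = (2 - 4) / (4 - 0) = -1/2
q[-4,0,4] = (-1/2 - 2) / (4 - (-4)) = -5/16

-5/16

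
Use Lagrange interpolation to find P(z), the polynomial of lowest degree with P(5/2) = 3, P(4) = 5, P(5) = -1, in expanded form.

L_0(z) = (z - 4)(z - 5) / [15/4] = (4/15)z^2 - (12/5)z + 16/3
L_1(z) = (z - 5/2)(z - 5) / [-3/2] = -(2/3)z^2 + 5z - 25/3
L_2(z) = (z - 5/2)(z - 4) / [5/2] = (2/5)z^2 - (13/5)z + 4
P(z) = 3·L_0 + 5·L_1 + (-1)·L_2
  3·L_0(z) = (4/5)z^2 - (36/5)z + 16
  5·L_1(z) = -(10/3)z^2 + 25z - 125/3
  (-1)·L_2(z) = -(2/5)z^2 + (13/5)z - 4
Adding term by term: -(44/15)z^2 + (102/5)z - 89/3

P(z) = -(44/15)z^2 + (102/5)z - 89/3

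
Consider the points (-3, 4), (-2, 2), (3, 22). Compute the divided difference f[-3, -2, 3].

f[-3,-2] = (2 - 4) / (-2 - (-3)) = -2
f[-2,3] = (22 - 2) / (3 - (-2)) = 4
f[-3,-2,3] = (4 - (-2)) / (3 - (-3)) = 1

1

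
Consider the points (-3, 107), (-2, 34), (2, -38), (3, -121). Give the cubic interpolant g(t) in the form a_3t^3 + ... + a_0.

g(t) = -4t^3 - t^2 - 2t + 2

Newton's divided differences:
g[-3,-2] = (34 - 107) / (-2 - (-3)) = -73
g[-2,2] = (-38 - 34) / (2 - (-2)) = -18
g[2,3] = (-121 - (-38)) / (3 - 2) = -83
g[-3,-2,2] = (-18 - (-73)) / (2 - (-3)) = 11
g[-2,2,3] = (-83 - (-18)) / (3 - (-2)) = -13
g[-3,-2,2,3] = (-13 - 11) / (3 - (-3)) = -4
g(t) = 107 + (-73)·(t + 3) + 11·(t + 3)(t + 2) + (-4)·(t + 3)(t + 2)(t - 2)
Expanding: g(t) = -4t^3 - t^2 - 2t + 2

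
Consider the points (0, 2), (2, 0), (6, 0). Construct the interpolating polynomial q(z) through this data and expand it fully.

Build the Lagrange basis polynomials:
L_0(z) = (z - 2)(z - 6) / [12] = (1/12)z^2 - (2/3)z + 1
L_1(z) = z(z - 6) / [-8] = -(1/8)z^2 + (3/4)z
L_2(z) = z(z - 2) / [24] = (1/24)z^2 - (1/12)z
q(z) = 2·L_0 + 0·L_1 + 0·L_2
  2·L_0(z) = (1/6)z^2 - (4/3)z + 2
  0·L_1(z) = 0
  0·L_2(z) = 0
Adding term by term: (1/6)z^2 - (4/3)z + 2

q(z) = (1/6)z^2 - (4/3)z + 2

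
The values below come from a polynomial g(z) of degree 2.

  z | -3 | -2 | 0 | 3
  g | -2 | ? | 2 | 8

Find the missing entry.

-8/9

The 3 known values determine g uniquely (degree ≤ 2).
L_0(-2) = (-2)·(-5)/[(-3)·(-6)] = 5/9
L_1(-2) = (1)·(-5)/[(3)·(-3)] = 5/9
L_2(-2) = (1)·(-2)/[(6)·(3)] = -1/9
Sum: (-2)·(5/9) + 2·(5/9) + 8·(-1/9) = -8/9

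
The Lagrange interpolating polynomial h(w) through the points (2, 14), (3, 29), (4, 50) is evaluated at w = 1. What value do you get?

Evaluate each Lagrange basis at w = 1:
L_0(1) = (-2)·(-3)/[(-1)·(-2)] = 3
L_1(1) = (-1)·(-3)/[(1)·(-1)] = -3
L_2(1) = (-1)·(-2)/[(2)·(1)] = 1
Sum: 14·(3) + 29·(-3) + 50·(1) = 5

5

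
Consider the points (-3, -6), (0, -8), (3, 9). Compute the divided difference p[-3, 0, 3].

19/18

p[-3,0] = (-8 - (-6)) / (0 - (-3)) = -2/3
p[0,3] = (9 - (-8)) / (3 - 0) = 17/3
p[-3,0,3] = (17/3 - (-2/3)) / (3 - (-3)) = 19/18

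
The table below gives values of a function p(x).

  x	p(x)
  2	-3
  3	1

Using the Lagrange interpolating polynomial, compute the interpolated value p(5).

9

L_0(5) = (2)/[(-1)] = -2
L_1(5) = (3)/[(1)] = 3
Sum: (-3)·(-2) + 1·(3) = 9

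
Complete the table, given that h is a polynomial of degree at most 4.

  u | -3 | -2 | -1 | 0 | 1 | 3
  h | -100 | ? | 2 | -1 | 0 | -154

The 5 known values determine h uniquely (degree ≤ 4).
L_0(-2) = (-1)·(-2)·(-3)·(-5)/[(-2)·(-3)·(-4)·(-6)] = 5/24
L_1(-2) = (1)·(-2)·(-3)·(-5)/[(2)·(-1)·(-2)·(-4)] = 15/8
L_2(-2) = (1)·(-1)·(-3)·(-5)/[(3)·(1)·(-1)·(-3)] = -5/3
L_3(-2) = (1)·(-1)·(-2)·(-5)/[(4)·(2)·(1)·(-2)] = 5/8
L_4(-2) = (1)·(-1)·(-2)·(-3)/[(6)·(4)·(3)·(2)] = -1/24
Sum: (-100)·(5/24) + 2·(15/8) + (-1)·(-5/3) + 0 + (-154)·(-1/24) = -9

-9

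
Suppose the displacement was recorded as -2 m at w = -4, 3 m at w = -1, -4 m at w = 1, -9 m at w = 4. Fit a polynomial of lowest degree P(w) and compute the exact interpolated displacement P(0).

Using Newton's divided-difference form:
P[-4,-1] = (3 - (-2)) / (-1 - (-4)) = 5/3
P[-1,1] = (-4 - 3) / (1 - (-1)) = -7/2
P[1,4] = (-9 - (-4)) / (4 - 1) = -5/3
P[-4,-1,1] = (-7/2 - 5/3) / (1 - (-4)) = -31/30
P[-1,1,4] = (-5/3 - (-7/2)) / (4 - (-1)) = 11/30
P[-4,-1,1,4] = (11/30 - (-31/30)) / (4 - (-4)) = 7/40
P(0) = -2 + (5/3)·(4) + (-31/30)·(4)·(1) + (7/40)·(4)·(1)·(-1) = -1/6

-1/6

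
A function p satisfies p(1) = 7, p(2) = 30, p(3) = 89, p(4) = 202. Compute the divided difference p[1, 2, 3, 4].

p[1,2] = (30 - 7) / (2 - 1) = 23
p[2,3] = (89 - 30) / (3 - 2) = 59
p[3,4] = (202 - 89) / (4 - 3) = 113
p[1,2,3] = (59 - 23) / (3 - 1) = 18
p[2,3,4] = (113 - 59) / (4 - 2) = 27
p[1,2,3,4] = (27 - 18) / (4 - 1) = 3

3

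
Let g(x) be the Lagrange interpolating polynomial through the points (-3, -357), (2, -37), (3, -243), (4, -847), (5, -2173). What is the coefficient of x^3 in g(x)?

2

L_0(x) = (x - 2)(x - 3)(x - 4)(x - 5) / [1680] = (1/1680)x^4 - (1/120)x^3 + (71/1680)x^2 - (11/120)x + 1/14
L_1(x) = (x + 3)(x - 3)(x - 4)(x - 5) / [-30] = -(1/30)x^4 + (3/10)x^3 - (11/30)x^2 - (27/10)x + 6
L_2(x) = (x + 3)(x - 2)(x - 4)(x - 5) / [12] = (1/12)x^4 - (2/3)x^3 + (5/12)x^2 + (37/6)x - 10
L_3(x) = (x + 3)(x - 2)(x - 3)(x - 5) / [-14] = -(1/14)x^4 + (1/2)x^3 - (1/14)x^2 - (9/2)x + 45/7
L_4(x) = (x + 3)(x - 2)(x - 3)(x - 4) / [48] = (1/48)x^4 - (1/8)x^3 - (1/48)x^2 + (9/8)x - 3/2
g(x) = (-357)·L_0 + (-37)·L_1 + (-243)·L_2 + (-847)·L_3 + (-2173)·L_4
Only the coefficient of x^3 is needed; take it from each L_i and combine:
(-357)·(-1/120) + (-37)·(3/10) + (-243)·(-2/3) + (-847)·(1/2) + (-2173)·(-1/8) = 2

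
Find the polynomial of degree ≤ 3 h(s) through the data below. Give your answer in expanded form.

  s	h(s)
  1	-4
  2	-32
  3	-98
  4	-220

h(s) = -3s^3 - s^2 - 4s + 4

Build the Lagrange basis polynomials:
L_0(s) = (s - 2)(s - 3)(s - 4) / [-6] = -(1/6)s^3 + (3/2)s^2 - (13/3)s + 4
L_1(s) = (s - 1)(s - 3)(s - 4) / [2] = (1/2)s^3 - 4s^2 + (19/2)s - 6
L_2(s) = (s - 1)(s - 2)(s - 4) / [-2] = -(1/2)s^3 + (7/2)s^2 - 7s + 4
L_3(s) = (s - 1)(s - 2)(s - 3) / [6] = (1/6)s^3 - s^2 + (11/6)s - 1
h(s) = (-4)·L_0 + (-32)·L_1 + (-98)·L_2 + (-220)·L_3
  (-4)·L_0(s) = (2/3)s^3 - 6s^2 + (52/3)s - 16
  (-32)·L_1(s) = -16s^3 + 128s^2 - 304s + 192
  (-98)·L_2(s) = 49s^3 - 343s^2 + 686s - 392
  (-220)·L_3(s) = -(110/3)s^3 + 220s^2 - (1210/3)s + 220
Adding term by term: -3s^3 - s^2 - 4s + 4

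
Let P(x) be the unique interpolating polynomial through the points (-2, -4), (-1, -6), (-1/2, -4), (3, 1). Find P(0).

L_0(0) = (1)·(1/2)·(-3)/[(-1)·(-3/2)·(-5)] = 1/5
L_1(0) = (2)·(1/2)·(-3)/[(1)·(-1/2)·(-4)] = -3/2
L_2(0) = (2)·(1)·(-3)/[(3/2)·(1/2)·(-7/2)] = 16/7
L_3(0) = (2)·(1)·(1/2)/[(5)·(4)·(7/2)] = 1/70
Sum: (-4)·(1/5) + (-6)·(-3/2) + (-4)·(16/7) + 1·(1/70) = -13/14

-13/14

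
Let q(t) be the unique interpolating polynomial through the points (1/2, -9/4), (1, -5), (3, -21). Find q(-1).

Evaluate each Lagrange basis at t = -1:
L_0(-1) = (-2)·(-4)/[(-1/2)·(-5/2)] = 32/5
L_1(-1) = (-3/2)·(-4)/[(1/2)·(-2)] = -6
L_2(-1) = (-3/2)·(-2)/[(5/2)·(2)] = 3/5
Sum: (-9/4)·(32/5) + (-5)·(-6) + (-21)·(3/5) = 3

3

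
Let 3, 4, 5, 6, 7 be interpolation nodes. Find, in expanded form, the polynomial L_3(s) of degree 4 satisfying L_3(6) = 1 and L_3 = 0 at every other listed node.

L_3(s) = (s - 3)(s - 4)(s - 5)(s - 7) / [(3)·(2)·(1)·(-1)]
       = (s^4 - 19s^3 + 131s^2 - 389s + 420) / (-6)

L_3(s) = -(1/6)s^4 + (19/6)s^3 - (131/6)s^2 + (389/6)s - 70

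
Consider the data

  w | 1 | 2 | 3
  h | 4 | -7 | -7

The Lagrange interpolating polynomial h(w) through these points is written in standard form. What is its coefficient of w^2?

11/2

Build the Lagrange basis polynomials:
L_0(w) = (w - 2)(w - 3) / [2] = (1/2)w^2 - (5/2)w + 3
L_1(w) = (w - 1)(w - 3) / [-1] = -w^2 + 4w - 3
L_2(w) = (w - 1)(w - 2) / [2] = (1/2)w^2 - (3/2)w + 1
h(w) = 4·L_0 + (-7)·L_1 + (-7)·L_2
Only the coefficient of w^2 is needed; take it from each L_i and combine:
4·(1/2) + (-7)·(-1) + (-7)·(1/2) = 11/2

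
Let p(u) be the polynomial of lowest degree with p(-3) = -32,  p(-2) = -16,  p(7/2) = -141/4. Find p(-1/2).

-13/4

Evaluate each Lagrange basis at u = -1/2:
L_0(-1/2) = (3/2)·(-4)/[(-1)·(-13/2)] = -12/13
L_1(-1/2) = (5/2)·(-4)/[(1)·(-11/2)] = 20/11
L_2(-1/2) = (5/2)·(3/2)/[(13/2)·(11/2)] = 15/143
Sum: (-32)·(-12/13) + (-16)·(20/11) + (-141/4)·(15/143) = -13/4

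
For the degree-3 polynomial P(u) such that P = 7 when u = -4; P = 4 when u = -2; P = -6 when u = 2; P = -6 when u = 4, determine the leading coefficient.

L_0(u) = (u + 2)(u - 2)(u - 4) / [-96] = -(1/96)u^3 + (1/24)u^2 + (1/24)u - 1/6
L_1(u) = (u + 4)(u - 2)(u - 4) / [48] = (1/48)u^3 - (1/24)u^2 - (1/3)u + 2/3
L_2(u) = (u + 4)(u + 2)(u - 4) / [-48] = -(1/48)u^3 - (1/24)u^2 + (1/3)u + 2/3
L_3(u) = (u + 4)(u + 2)(u - 2) / [96] = (1/96)u^3 + (1/24)u^2 - (1/24)u - 1/6
P(u) = 7·L_0 + 4·L_1 + (-6)·L_2 + (-6)·L_3
Only the coefficient of u^3 is needed; take it from each L_i and combine:
7·(-1/96) + 4·(1/48) + (-6)·(-1/48) + (-6)·(1/96) = 7/96

7/96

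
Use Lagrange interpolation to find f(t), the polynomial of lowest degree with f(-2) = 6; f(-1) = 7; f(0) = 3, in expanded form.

f(t) = -(5/2)t^2 - (13/2)t + 3

L_0(t) = (t + 1)t / [2] = (1/2)t^2 + (1/2)t
L_1(t) = (t + 2)t / [-1] = -t^2 - 2t
L_2(t) = (t + 2)(t + 1) / [2] = (1/2)t^2 + (3/2)t + 1
f(t) = 6·L_0 + 7·L_1 + 3·L_2
  6·L_0(t) = 3t^2 + 3t
  7·L_1(t) = -7t^2 - 14t
  3·L_2(t) = (3/2)t^2 + (9/2)t + 3
Adding term by term: -(5/2)t^2 - (13/2)t + 3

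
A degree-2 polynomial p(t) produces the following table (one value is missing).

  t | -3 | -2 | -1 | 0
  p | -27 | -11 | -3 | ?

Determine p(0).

-3

The 3 known values determine p uniquely (degree ≤ 2).
Evaluate each Lagrange basis at t = 0:
L_0(0) = (2)·(1)/[(-1)·(-2)] = 1
L_1(0) = (3)·(1)/[(1)·(-1)] = -3
L_2(0) = (3)·(2)/[(2)·(1)] = 3
Sum: (-27)·(1) + (-11)·(-3) + (-3)·(3) = -3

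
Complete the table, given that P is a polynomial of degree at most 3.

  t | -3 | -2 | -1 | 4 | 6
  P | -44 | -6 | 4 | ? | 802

264

The 4 known values determine P uniquely (degree ≤ 3).
L_0(4) = (6)·(5)·(-2)/[(-1)·(-2)·(-9)] = 10/3
L_1(4) = (7)·(5)·(-2)/[(1)·(-1)·(-8)] = -35/4
L_2(4) = (7)·(6)·(-2)/[(2)·(1)·(-7)] = 6
L_3(4) = (7)·(6)·(5)/[(9)·(8)·(7)] = 5/12
Sum: (-44)·(10/3) + (-6)·(-35/4) + 4·(6) + 802·(5/12) = 264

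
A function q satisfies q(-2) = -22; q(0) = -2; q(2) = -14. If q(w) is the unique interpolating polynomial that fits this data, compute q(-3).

-44

Evaluate each Lagrange basis at w = -3:
L_0(-3) = (-3)·(-5)/[(-2)·(-4)] = 15/8
L_1(-3) = (-1)·(-5)/[(2)·(-2)] = -5/4
L_2(-3) = (-1)·(-3)/[(4)·(2)] = 3/8
Sum: (-22)·(15/8) + (-2)·(-5/4) + (-14)·(3/8) = -44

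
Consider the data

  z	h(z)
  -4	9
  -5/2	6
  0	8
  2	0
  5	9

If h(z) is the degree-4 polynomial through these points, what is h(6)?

Using Newton's divided-difference form:
h[-4,-5/2] = (6 - 9) / (-5/2 - (-4)) = -2
h[-5/2,0] = (8 - 6) / (0 - (-5/2)) = 4/5
h[0,2] = (0 - 8) / (2 - 0) = -4
h[2,5] = (9 - 0) / (5 - 2) = 3
h[-4,-5/2,0] = (4/5 - (-2)) / (0 - (-4)) = 7/10
h[-5/2,0,2] = (-4 - 4/5) / (2 - (-5/2)) = -16/15
h[0,2,5] = (3 - (-4)) / (5 - 0) = 7/5
h[-4,-5/2,0,2] = (-16/15 - 7/10) / (2 - (-4)) = -53/180
h[-5/2,0,2,5] = (7/5 - (-16/15)) / (5 - (-5/2)) = 74/225
h[-4,-5/2,0,2,5] = (74/225 - (-53/180)) / (5 - (-4)) = 187/2700
h(6) = 9 + (-2)·(10) + (7/10)·(10)·(17/2) + (-53/180)·(10)·(17/2)·(6) + (187/2700)·(10)·(17/2)·(6)·(4) = 1783/45

1783/45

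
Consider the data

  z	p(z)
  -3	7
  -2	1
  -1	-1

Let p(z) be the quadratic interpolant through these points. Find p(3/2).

Evaluate each Lagrange basis at z = 3/2:
L_0(3/2) = (7/2)·(5/2)/[(-1)·(-2)] = 35/8
L_1(3/2) = (9/2)·(5/2)/[(1)·(-1)] = -45/4
L_2(3/2) = (9/2)·(7/2)/[(2)·(1)] = 63/8
Sum: 7·(35/8) + 1·(-45/4) + (-1)·(63/8) = 23/2

23/2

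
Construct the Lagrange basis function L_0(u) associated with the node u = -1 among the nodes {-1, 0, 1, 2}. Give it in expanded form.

L_0(u) = -(1/6)u^3 + (1/2)u^2 - (1/3)u

L_0(u) = u(u - 1)(u - 2) / [(-1)·(-2)·(-3)]
       = (u^3 - 3u^2 + 2u) / (-6)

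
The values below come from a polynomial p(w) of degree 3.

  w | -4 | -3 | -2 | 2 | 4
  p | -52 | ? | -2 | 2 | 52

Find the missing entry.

-18

The 4 known values determine p uniquely (degree ≤ 3).
Evaluate each Lagrange basis at w = -3:
L_0(-3) = (-1)·(-5)·(-7)/[(-2)·(-6)·(-8)] = 35/96
L_1(-3) = (1)·(-5)·(-7)/[(2)·(-4)·(-6)] = 35/48
L_2(-3) = (1)·(-1)·(-7)/[(6)·(4)·(-2)] = -7/48
L_3(-3) = (1)·(-1)·(-5)/[(8)·(6)·(2)] = 5/96
Sum: (-52)·(35/96) + (-2)·(35/48) + 2·(-7/48) + 52·(5/96) = -18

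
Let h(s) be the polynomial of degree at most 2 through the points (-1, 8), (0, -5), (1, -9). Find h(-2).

Using Newton's divided-difference form:
h[-1,0] = (-5 - 8) / (0 - (-1)) = -13
h[0,1] = (-9 - (-5)) / (1 - 0) = -4
h[-1,0,1] = (-4 - (-13)) / (1 - (-1)) = 9/2
h(-2) = 8 + (-13)·(-1) + (9/2)·(-1)·(-2) = 30

30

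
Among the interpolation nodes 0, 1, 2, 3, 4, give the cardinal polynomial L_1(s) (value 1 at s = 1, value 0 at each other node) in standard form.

L_1(s) = s(s - 2)(s - 3)(s - 4) / [(1)·(-1)·(-2)·(-3)]
       = (s^4 - 9s^3 + 26s^2 - 24s) / (-6)

L_1(s) = -(1/6)s^4 + (3/2)s^3 - (13/3)s^2 + 4s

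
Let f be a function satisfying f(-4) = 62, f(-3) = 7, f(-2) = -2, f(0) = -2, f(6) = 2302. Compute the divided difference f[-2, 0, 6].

f[-2,0] = (-2 - (-2)) / (0 - (-2)) = 0
f[0,6] = (2302 - (-2)) / (6 - 0) = 384
f[-2,0,6] = (384 - 0) / (6 - (-2)) = 48

48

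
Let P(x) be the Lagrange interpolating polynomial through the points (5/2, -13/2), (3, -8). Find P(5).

Evaluate each Lagrange basis at x = 5:
L_0(5) = (2)/[(-1/2)] = -4
L_1(5) = (5/2)/[(1/2)] = 5
Sum: (-13/2)·(-4) + (-8)·(5) = -14

-14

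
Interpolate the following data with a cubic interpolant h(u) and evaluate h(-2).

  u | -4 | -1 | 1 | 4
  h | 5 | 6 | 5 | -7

28/5

Evaluate each Lagrange basis at u = -2:
L_0(-2) = (-1)·(-3)·(-6)/[(-3)·(-5)·(-8)] = 3/20
L_1(-2) = (2)·(-3)·(-6)/[(3)·(-2)·(-5)] = 6/5
L_2(-2) = (2)·(-1)·(-6)/[(5)·(2)·(-3)] = -2/5
L_3(-2) = (2)·(-1)·(-3)/[(8)·(5)·(3)] = 1/20
Sum: 5·(3/20) + 6·(6/5) + 5·(-2/5) + (-7)·(1/20) = 28/5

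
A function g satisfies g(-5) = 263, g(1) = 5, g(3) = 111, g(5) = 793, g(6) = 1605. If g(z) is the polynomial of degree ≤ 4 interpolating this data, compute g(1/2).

61/16

L_0(1/2) = (-1/2)·(-5/2)·(-9/2)·(-11/2)/[(-6)·(-8)·(-10)·(-11)] = 3/512
L_1(1/2) = (11/2)·(-5/2)·(-9/2)·(-11/2)/[(6)·(-2)·(-4)·(-5)] = 363/256
L_2(1/2) = (11/2)·(-1/2)·(-9/2)·(-11/2)/[(8)·(2)·(-2)·(-3)] = -363/512
L_3(1/2) = (11/2)·(-1/2)·(-5/2)·(-11/2)/[(10)·(4)·(2)·(-1)] = 121/256
L_4(1/2) = (11/2)·(-1/2)·(-5/2)·(-9/2)/[(11)·(5)·(3)·(1)] = -3/16
Sum: 263·(3/512) + 5·(363/256) + 111·(-363/512) + 793·(121/256) + 1605·(-3/16) = 61/16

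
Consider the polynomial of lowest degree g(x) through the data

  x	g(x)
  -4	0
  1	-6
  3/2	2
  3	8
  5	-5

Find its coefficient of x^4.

3163/13860

Build the Lagrange basis polynomials:
L_0(x) = (x - 1)(x - 3/2)(x - 3)(x - 5) / [3465/2] = (2/3465)x^4 - (1/165)x^3 + (73/3465)x^2 - (1/35)x + 1/77
L_1(x) = (x + 4)(x - 3/2)(x - 3)(x - 5) / [-20] = -(1/20)x^4 + (11/40)x^3 + (11/20)x^2 - (171/40)x + 9/2
L_2(x) = (x + 4)(x - 1)(x - 3)(x - 5) / [231/16] = (16/231)x^4 - (80/231)x^3 - (208/231)x^2 + (16/3)x - 320/77
L_3(x) = (x + 4)(x - 1)(x - 3/2)(x - 5) / [-42] = -(1/42)x^4 + (1/12)x^3 + (8/21)x^2 - (97/84)x + 5/7
L_4(x) = (x + 4)(x - 1)(x - 3/2)(x - 3) / [252] = (1/252)x^4 - (1/168)x^3 - (13/252)x^2 + (1/8)x - 1/14
g(x) = 0·L_0 + (-6)·L_1 + 2·L_2 + 8·L_3 + (-5)·L_4
Only the coefficient of x^4 is needed; take it from each L_i and combine:
0·(2/3465) + (-6)·(-1/20) + 2·(16/231) + 8·(-1/42) + (-5)·(1/252) = 3163/13860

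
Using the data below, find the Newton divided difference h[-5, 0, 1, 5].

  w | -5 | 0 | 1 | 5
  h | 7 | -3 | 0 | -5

-101/600

h[-5,0] = (-3 - 7) / (0 - (-5)) = -2
h[0,1] = (0 - (-3)) / (1 - 0) = 3
h[1,5] = (-5 - 0) / (5 - 1) = -5/4
h[-5,0,1] = (3 - (-2)) / (1 - (-5)) = 5/6
h[0,1,5] = (-5/4 - 3) / (5 - 0) = -17/20
h[-5,0,1,5] = (-17/20 - 5/6) / (5 - (-5)) = -101/600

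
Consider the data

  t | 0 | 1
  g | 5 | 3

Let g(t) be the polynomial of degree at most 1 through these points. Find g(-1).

Evaluate each Lagrange basis at t = -1:
L_0(-1) = (-2)/[(-1)] = 2
L_1(-1) = (-1)/[(1)] = -1
Sum: 5·(2) + 3·(-1) = 7

7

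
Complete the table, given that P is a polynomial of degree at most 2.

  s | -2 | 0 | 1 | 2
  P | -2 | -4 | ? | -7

The 3 known values determine P uniquely (degree ≤ 2).
Evaluate each Lagrange basis at s = 1:
L_0(1) = (1)·(-1)/[(-2)·(-4)] = -1/8
L_1(1) = (3)·(-1)/[(2)·(-2)] = 3/4
L_2(1) = (3)·(1)/[(4)·(2)] = 3/8
Sum: (-2)·(-1/8) + (-4)·(3/4) + (-7)·(3/8) = -43/8

-43/8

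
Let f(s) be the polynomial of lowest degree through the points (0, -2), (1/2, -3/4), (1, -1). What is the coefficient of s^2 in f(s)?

-3

The leading coefficient equals the top divided difference f[0,1/2,1].
f[0,1/2] = (-3/4 - (-2)) / (1/2 - 0) = 5/2
f[1/2,1] = (-1 - (-3/4)) / (1 - 1/2) = -1/2
f[0,1/2,1] = (-1/2 - 5/2) / (1 - 0) = -3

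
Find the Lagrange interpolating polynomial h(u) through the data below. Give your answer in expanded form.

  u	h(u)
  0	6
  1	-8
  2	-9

Build the Lagrange basis polynomials:
L_0(u) = (u - 1)(u - 2) / [2] = (1/2)u^2 - (3/2)u + 1
L_1(u) = u(u - 2) / [-1] = -u^2 + 2u
L_2(u) = u(u - 1) / [2] = (1/2)u^2 - (1/2)u
h(u) = 6·L_0 + (-8)·L_1 + (-9)·L_2
  6·L_0(u) = 3u^2 - 9u + 6
  (-8)·L_1(u) = 8u^2 - 16u
  (-9)·L_2(u) = -(9/2)u^2 + (9/2)u
Adding term by term: (13/2)u^2 - (41/2)u + 6

h(u) = (13/2)u^2 - (41/2)u + 6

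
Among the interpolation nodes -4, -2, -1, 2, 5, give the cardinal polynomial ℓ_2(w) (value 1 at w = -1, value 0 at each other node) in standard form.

ℓ_2(w) = (w + 4)(w + 2)(w - 2)(w - 5) / [(3)·(1)·(-3)·(-6)]
       = (w^4 - w^3 - 24w^2 + 4w + 80) / (54)

ℓ_2(w) = (1/54)w^4 - (1/54)w^3 - (4/9)w^2 + (2/27)w + 40/27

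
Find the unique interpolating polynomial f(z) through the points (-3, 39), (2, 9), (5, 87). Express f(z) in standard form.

Build the Lagrange basis polynomials:
L_0(z) = (z - 2)(z - 5) / [40] = (1/40)z^2 - (7/40)z + 1/4
L_1(z) = (z + 3)(z - 5) / [-15] = -(1/15)z^2 + (2/15)z + 1
L_2(z) = (z + 3)(z - 2) / [24] = (1/24)z^2 + (1/24)z - 1/4
f(z) = 39·L_0 + 9·L_1 + 87·L_2
  39·L_0(z) = (39/40)z^2 - (273/40)z + 39/4
  9·L_1(z) = -(3/5)z^2 + (6/5)z + 9
  87·L_2(z) = (29/8)z^2 + (29/8)z - 87/4
Adding term by term: 4z^2 - 2z - 3

f(z) = 4z^2 - 2z - 3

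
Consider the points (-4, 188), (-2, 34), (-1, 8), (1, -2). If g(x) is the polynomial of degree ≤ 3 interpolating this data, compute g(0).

L_0(0) = (2)·(1)·(-1)/[(-2)·(-3)·(-5)] = 1/15
L_1(0) = (4)·(1)·(-1)/[(2)·(-1)·(-3)] = -2/3
L_2(0) = (4)·(2)·(-1)/[(3)·(1)·(-2)] = 4/3
L_3(0) = (4)·(2)·(1)/[(5)·(3)·(2)] = 4/15
Sum: 188·(1/15) + 34·(-2/3) + 8·(4/3) + (-2)·(4/15) = 0

0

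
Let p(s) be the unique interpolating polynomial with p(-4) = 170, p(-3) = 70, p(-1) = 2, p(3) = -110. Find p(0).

Using Newton's divided-difference form:
p[-4,-3] = (70 - 170) / (-3 - (-4)) = -100
p[-3,-1] = (2 - 70) / (-1 - (-3)) = -34
p[-1,3] = (-110 - 2) / (3 - (-1)) = -28
p[-4,-3,-1] = (-34 - (-100)) / (-1 - (-4)) = 22
p[-3,-1,3] = (-28 - (-34)) / (3 - (-3)) = 1
p[-4,-3,-1,3] = (1 - 22) / (3 - (-4)) = -3
p(0) = 170 + (-100)·(4) + 22·(4)·(3) + (-3)·(4)·(3)·(1) = -2

-2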